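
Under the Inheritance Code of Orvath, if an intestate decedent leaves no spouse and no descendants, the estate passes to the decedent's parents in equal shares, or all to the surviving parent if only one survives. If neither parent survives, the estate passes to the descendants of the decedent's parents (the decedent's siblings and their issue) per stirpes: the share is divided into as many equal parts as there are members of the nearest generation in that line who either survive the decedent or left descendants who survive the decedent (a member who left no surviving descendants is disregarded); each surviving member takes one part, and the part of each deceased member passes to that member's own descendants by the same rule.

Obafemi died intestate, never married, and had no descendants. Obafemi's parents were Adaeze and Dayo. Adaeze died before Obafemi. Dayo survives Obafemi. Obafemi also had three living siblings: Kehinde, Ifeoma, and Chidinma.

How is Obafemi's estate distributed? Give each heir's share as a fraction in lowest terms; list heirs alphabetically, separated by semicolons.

Only one parent, Dayo, survives, so Dayo takes the entire estate. The siblings take nothing because a surviving parent has priority.

Dayo 1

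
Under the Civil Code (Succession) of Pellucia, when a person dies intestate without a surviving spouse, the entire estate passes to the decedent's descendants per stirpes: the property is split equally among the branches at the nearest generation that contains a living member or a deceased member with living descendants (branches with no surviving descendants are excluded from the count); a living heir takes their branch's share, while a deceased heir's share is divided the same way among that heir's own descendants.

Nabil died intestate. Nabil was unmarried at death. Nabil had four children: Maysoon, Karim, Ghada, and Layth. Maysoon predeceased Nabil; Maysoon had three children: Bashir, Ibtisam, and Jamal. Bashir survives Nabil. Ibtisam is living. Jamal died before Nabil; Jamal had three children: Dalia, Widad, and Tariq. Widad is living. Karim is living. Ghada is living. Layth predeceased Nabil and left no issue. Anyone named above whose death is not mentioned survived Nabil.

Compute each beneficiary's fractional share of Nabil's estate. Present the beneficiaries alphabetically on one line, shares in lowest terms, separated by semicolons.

Bashir 1/9; Dalia 1/27; Ghada 1/3; Ibtisam 1/9; Karim 1/3; Tariq 1/27; Widad 1/27

There is no surviving spouse, so the entire estate passes to Nabil's descendants per stirpes.
Layth left no surviving issue, so that branch lapses and is disregarded.
The estate is divided into 3 equal shares of 1/3 among Maysoon, Karim, Ghada.
Maysoon predeceased; the 1/3 allotted to Maysoon's branch passes to Maysoon's issue by representation.
The 1/3 is divided into 3 equal shares of 1/9 among Bashir, Ibtisam, Jamal.
Bashir is living and takes 1/9.
Ibtisam is living and takes 1/9.
Jamal predeceased; the 1/9 allotted to Jamal's branch passes to Jamal's issue by representation.
The 1/9 is divided into 3 equal shares of 1/27 among Dalia, Widad, Tariq.
Dalia is living and takes 1/27.
Widad is living and takes 1/27.
Tariq is living and takes 1/27.
Karim is living and takes 1/3.
Ghada is living and takes 1/3.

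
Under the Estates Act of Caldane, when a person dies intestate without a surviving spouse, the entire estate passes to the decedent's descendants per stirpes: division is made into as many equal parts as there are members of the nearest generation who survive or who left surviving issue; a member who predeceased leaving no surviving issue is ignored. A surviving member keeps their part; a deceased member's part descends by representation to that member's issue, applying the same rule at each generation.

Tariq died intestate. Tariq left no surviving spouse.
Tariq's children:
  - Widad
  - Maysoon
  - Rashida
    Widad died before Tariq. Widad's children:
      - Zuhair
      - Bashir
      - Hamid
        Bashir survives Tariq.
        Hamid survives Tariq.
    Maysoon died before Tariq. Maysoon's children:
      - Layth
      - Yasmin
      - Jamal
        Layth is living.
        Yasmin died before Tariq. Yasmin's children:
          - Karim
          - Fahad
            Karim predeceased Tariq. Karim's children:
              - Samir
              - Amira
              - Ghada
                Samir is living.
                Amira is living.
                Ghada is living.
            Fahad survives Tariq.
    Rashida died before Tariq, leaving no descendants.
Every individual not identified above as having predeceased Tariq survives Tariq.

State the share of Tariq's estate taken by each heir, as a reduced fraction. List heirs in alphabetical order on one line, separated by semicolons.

Amira 1/36; Bashir 1/6; Fahad 1/12; Ghada 1/36; Hamid 1/6; Jamal 1/6; Layth 1/6; Samir 1/36; Zuhair 1/6

There is no surviving spouse, so the entire estate passes to Tariq's descendants per stirpes.
Rashida left no surviving issue, so that branch lapses and is disregarded.
The estate is divided into 2 equal shares of 1/2 among Widad, Maysoon.
Widad predeceased; the 1/2 allotted to Widad's branch passes to Widad's issue by representation.
The 1/2 is divided into 3 equal shares of 1/6 among Zuhair, Bashir, Hamid.
Zuhair is living and takes 1/6.
Bashir is living and takes 1/6.
Hamid is living and takes 1/6.
Maysoon predeceased; the 1/2 allotted to Maysoon's branch passes to Maysoon's issue by representation.
The 1/2 is divided into 3 equal shares of 1/6 among Layth, Yasmin, Jamal.
Layth is living and takes 1/6.
Yasmin predeceased; the 1/6 allotted to Yasmin's branch passes to Yasmin's issue by representation.
The 1/6 is divided into 2 equal shares of 1/12 among Karim, Fahad.
Karim predeceased; the 1/12 allotted to Karim's branch passes to Karim's issue by representation.
The 1/12 is divided into 3 equal shares of 1/36 among Samir, Amira, Ghada.
Samir is living and takes 1/36.
Amira is living and takes 1/36.
Ghada is living and takes 1/36.
Fahad is living and takes 1/12.
Jamal is living and takes 1/6.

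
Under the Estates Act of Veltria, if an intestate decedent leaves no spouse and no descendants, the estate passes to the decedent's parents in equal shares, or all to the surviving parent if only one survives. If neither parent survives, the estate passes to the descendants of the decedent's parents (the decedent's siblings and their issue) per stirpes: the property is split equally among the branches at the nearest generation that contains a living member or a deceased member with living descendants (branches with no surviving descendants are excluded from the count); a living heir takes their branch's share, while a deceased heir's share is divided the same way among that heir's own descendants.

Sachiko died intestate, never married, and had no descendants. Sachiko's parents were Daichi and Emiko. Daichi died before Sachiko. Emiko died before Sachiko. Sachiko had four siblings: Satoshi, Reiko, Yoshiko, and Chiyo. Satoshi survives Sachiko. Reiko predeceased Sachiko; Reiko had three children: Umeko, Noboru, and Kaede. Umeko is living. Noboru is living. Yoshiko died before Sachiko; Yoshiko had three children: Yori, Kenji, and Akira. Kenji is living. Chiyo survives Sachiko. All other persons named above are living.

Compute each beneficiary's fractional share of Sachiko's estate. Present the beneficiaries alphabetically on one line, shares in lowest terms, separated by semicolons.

Akira 1/12; Chiyo 1/4; Kaede 1/12; Kenji 1/12; Noboru 1/12; Satoshi 1/4; Umeko 1/12; Yori 1/12

Neither parent survives and there are no descendants, so the estate passes to Sachiko's siblings and their issue per stirpes.
The estate is divided into 4 equal shares of 1/4 among Satoshi, Reiko, Yoshiko, Chiyo.
Satoshi is living and takes 1/4.
Reiko predeceased; the 1/4 allotted to Reiko's branch passes to Reiko's issue by representation.
The 1/4 is divided into 3 equal shares of 1/12 among Umeko, Noboru, Kaede.
Umeko is living and takes 1/12.
Noboru is living and takes 1/12.
Kaede is living and takes 1/12.
Yoshiko predeceased; the 1/4 allotted to Yoshiko's branch passes to Yoshiko's issue by representation.
The 1/4 is divided into 3 equal shares of 1/12 among Yori, Kenji, Akira.
Yori is living and takes 1/12.
Kenji is living and takes 1/12.
Akira is living and takes 1/12.
Chiyo is living and takes 1/4.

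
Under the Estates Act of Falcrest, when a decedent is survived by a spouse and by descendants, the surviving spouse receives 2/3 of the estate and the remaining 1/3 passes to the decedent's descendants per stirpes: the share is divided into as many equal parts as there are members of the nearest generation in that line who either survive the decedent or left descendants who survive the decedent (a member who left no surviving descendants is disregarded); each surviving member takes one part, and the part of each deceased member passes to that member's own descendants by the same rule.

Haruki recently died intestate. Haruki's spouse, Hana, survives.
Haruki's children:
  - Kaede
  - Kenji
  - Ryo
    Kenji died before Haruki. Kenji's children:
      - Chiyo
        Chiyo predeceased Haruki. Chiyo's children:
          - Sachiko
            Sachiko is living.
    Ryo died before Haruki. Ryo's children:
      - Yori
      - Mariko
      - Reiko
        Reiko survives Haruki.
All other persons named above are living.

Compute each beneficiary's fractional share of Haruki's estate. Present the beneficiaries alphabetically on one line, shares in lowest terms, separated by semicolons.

Hana, as surviving spouse, takes 2/3.
The remaining 1/3 passes to Haruki's descendants per stirpes.
The 1/3 is divided into 3 equal shares of 1/9 among Kaede, Kenji, Ryo.
Kaede is living and takes 1/9.
Kenji predeceased; the 1/9 allotted to Kenji's branch passes to Kenji's issue by representation.
Chiyo's line is the sole branch at this level, so the full 1/9 passes to Chiyo's issue by representation.
Sachiko is the sole taker at this level and receives the full 1/9.
Ryo predeceased; the 1/9 allotted to Ryo's branch passes to Ryo's issue by representation.
The 1/9 is divided into 3 equal shares of 1/27 among Yori, Mariko, Reiko.
Yori is living and takes 1/27.
Mariko is living and takes 1/27.
Reiko is living and takes 1/27.

Hana 2/3; Kaede 1/9; Mariko 1/27; Reiko 1/27; Sachiko 1/9; Yori 1/27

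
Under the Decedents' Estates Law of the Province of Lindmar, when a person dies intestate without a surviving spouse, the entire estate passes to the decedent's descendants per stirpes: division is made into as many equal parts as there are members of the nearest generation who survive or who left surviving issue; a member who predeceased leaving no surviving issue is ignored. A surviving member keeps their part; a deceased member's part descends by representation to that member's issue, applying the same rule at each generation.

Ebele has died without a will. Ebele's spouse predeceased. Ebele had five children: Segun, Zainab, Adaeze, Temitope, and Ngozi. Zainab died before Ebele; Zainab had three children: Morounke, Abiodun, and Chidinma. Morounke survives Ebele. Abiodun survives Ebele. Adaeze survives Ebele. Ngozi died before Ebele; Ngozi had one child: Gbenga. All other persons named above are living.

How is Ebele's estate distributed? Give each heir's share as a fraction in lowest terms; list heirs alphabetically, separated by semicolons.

There is no surviving spouse, so the entire estate passes to Ebele's descendants per stirpes.
The estate is divided into 5 equal shares of 1/5 among Segun, Zainab, Adaeze, Temitope, Ngozi.
Segun is living and takes 1/5.
Zainab predeceased; the 1/5 allotted to Zainab's branch passes to Zainab's issue by representation.
The 1/5 is divided into 3 equal shares of 1/15 among Morounke, Abiodun, Chidinma.
Morounke is living and takes 1/15.
Abiodun is living and takes 1/15.
Chidinma is living and takes 1/15.
Adaeze is living and takes 1/5.
Temitope is living and takes 1/5.
Ngozi predeceased; the 1/5 allotted to Ngozi's branch passes to Ngozi's issue by representation.
Gbenga is the sole taker at this level and receives the full 1/5.

Abiodun 1/15; Adaeze 1/5; Chidinma 1/15; Gbenga 1/5; Morounke 1/15; Segun 1/5; Temitope 1/5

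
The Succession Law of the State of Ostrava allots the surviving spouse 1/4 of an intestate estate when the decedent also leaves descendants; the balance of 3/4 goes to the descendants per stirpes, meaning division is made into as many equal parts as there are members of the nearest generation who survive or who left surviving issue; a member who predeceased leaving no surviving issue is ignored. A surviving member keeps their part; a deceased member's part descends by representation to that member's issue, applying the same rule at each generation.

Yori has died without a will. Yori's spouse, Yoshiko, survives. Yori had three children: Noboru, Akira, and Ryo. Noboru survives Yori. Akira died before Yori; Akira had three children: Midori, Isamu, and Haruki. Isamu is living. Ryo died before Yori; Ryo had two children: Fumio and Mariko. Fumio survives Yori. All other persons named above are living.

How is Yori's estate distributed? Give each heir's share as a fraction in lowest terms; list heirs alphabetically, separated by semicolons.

Yoshiko, as surviving spouse, takes 1/4.
The remaining 3/4 passes to Yori's descendants per stirpes.
The 3/4 is divided into 3 equal shares of 1/4 among Noboru, Akira, Ryo.
Noboru is living and takes 1/4.
Akira predeceased; the 1/4 allotted to Akira's branch passes to Akira's issue by representation.
The 1/4 is divided into 3 equal shares of 1/12 among Midori, Isamu, Haruki.
Midori is living and takes 1/12.
Isamu is living and takes 1/12.
Haruki is living and takes 1/12.
Ryo predeceased; the 1/4 allotted to Ryo's branch passes to Ryo's issue by representation.
The 1/4 is divided into 2 equal shares of 1/8 among Fumio, Mariko.
Fumio is living and takes 1/8.
Mariko is living and takes 1/8.

Fumio 1/8; Haruki 1/12; Isamu 1/12; Mariko 1/8; Midori 1/12; Noboru 1/4; Yoshiko 1/4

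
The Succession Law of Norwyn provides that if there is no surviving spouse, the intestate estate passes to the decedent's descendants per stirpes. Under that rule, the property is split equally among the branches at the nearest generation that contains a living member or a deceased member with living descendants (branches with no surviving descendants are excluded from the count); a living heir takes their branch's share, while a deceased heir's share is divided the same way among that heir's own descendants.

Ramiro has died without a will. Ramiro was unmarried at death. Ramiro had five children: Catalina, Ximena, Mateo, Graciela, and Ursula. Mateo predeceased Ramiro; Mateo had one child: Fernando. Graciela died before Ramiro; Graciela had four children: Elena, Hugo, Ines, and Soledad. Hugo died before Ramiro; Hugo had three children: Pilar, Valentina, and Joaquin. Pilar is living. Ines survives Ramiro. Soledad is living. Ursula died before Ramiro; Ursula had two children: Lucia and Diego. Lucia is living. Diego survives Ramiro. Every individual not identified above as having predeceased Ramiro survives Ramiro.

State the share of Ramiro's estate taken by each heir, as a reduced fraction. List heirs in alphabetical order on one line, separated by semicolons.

Catalina 1/5; Diego 1/10; Elena 1/20; Fernando 1/5; Ines 1/20; Joaquin 1/60; Lucia 1/10; Pilar 1/60; Soledad 1/20; Valentina 1/60; Ximena 1/5

There is no surviving spouse, so the entire estate passes to Ramiro's descendants per stirpes.
The estate is divided into 5 equal shares of 1/5 among Catalina, Ximena, Mateo, Graciela, Ursula.
Catalina is living and takes 1/5.
Ximena is living and takes 1/5.
Mateo predeceased; the 1/5 allotted to Mateo's branch passes to Mateo's issue by representation.
Fernando is the sole taker at this level and receives the full 1/5.
Graciela predeceased; the 1/5 allotted to Graciela's branch passes to Graciela's issue by representation.
The 1/5 is divided into 4 equal shares of 1/20 among Elena, Hugo, Ines, Soledad.
Elena is living and takes 1/20.
Hugo predeceased; the 1/20 allotted to Hugo's branch passes to Hugo's issue by representation.
The 1/20 is divided into 3 equal shares of 1/60 among Pilar, Valentina, Joaquin.
Pilar is living and takes 1/60.
Valentina is living and takes 1/60.
Joaquin is living and takes 1/60.
Ines is living and takes 1/20.
Soledad is living and takes 1/20.
Ursula predeceased; the 1/5 allotted to Ursula's branch passes to Ursula's issue by representation.
The 1/5 is divided into 2 equal shares of 1/10 among Lucia, Diego.
Lucia is living and takes 1/10.
Diego is living and takes 1/10.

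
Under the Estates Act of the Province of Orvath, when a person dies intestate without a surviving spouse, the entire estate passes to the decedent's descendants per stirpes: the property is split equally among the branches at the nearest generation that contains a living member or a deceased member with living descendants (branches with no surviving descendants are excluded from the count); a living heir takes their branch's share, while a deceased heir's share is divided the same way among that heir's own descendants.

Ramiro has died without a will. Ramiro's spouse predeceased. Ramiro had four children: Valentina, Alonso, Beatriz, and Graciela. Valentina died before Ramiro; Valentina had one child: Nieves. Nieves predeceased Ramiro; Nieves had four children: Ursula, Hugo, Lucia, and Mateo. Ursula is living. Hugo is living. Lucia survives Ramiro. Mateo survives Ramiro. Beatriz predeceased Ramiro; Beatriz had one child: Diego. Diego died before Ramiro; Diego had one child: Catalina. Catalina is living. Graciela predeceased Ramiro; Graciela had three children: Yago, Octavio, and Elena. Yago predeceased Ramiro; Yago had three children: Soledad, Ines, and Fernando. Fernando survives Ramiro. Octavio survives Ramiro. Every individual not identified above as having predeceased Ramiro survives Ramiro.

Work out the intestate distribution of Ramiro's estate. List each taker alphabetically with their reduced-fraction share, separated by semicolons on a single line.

There is no surviving spouse, so the entire estate passes to Ramiro's descendants per stirpes.
The estate is divided into 4 equal shares of 1/4 among Valentina, Alonso, Beatriz, Graciela.
Valentina predeceased; the 1/4 allotted to Valentina's branch passes to Valentina's issue by representation.
Nieves's line is the sole branch at this level, so the full 1/4 passes to Nieves's issue by representation.
The 1/4 is divided into 4 equal shares of 1/16 among Ursula, Hugo, Lucia, Mateo.
Ursula is living and takes 1/16.
Hugo is living and takes 1/16.
Lucia is living and takes 1/16.
Mateo is living and takes 1/16.
Alonso is living and takes 1/4.
Beatriz predeceased; the 1/4 allotted to Beatriz's branch passes to Beatriz's issue by representation.
Diego's line is the sole branch at this level, so the full 1/4 passes to Diego's issue by representation.
Catalina is the sole taker at this level and receives the full 1/4.
Graciela predeceased; the 1/4 allotted to Graciela's branch passes to Graciela's issue by representation.
The 1/4 is divided into 3 equal shares of 1/12 among Yago, Octavio, Elena.
Yago predeceased; the 1/12 allotted to Yago's branch passes to Yago's issue by representation.
The 1/12 is divided into 3 equal shares of 1/36 among Soledad, Ines, Fernando.
Soledad is living and takes 1/36.
Ines is living and takes 1/36.
Fernando is living and takes 1/36.
Octavio is living and takes 1/12.
Elena is living and takes 1/12.

Alonso 1/4; Catalina 1/4; Elena 1/12; Fernando 1/36; Hugo 1/16; Ines 1/36; Lucia 1/16; Mateo 1/16; Octavio 1/12; Soledad 1/36; Ursula 1/16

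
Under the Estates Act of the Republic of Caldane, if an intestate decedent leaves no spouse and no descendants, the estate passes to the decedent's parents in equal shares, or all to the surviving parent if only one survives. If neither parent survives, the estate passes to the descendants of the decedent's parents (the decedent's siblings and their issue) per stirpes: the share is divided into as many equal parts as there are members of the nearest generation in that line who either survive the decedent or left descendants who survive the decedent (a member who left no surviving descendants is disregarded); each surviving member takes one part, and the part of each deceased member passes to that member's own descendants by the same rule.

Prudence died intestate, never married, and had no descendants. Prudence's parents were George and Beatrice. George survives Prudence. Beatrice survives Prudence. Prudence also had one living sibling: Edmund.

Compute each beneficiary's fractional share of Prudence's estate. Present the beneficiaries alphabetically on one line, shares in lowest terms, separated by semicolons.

Both parents survive, so George and Beatrice each take 1/2. The siblings take nothing because a surviving parent has priority.

Beatrice 1/2; George 1/2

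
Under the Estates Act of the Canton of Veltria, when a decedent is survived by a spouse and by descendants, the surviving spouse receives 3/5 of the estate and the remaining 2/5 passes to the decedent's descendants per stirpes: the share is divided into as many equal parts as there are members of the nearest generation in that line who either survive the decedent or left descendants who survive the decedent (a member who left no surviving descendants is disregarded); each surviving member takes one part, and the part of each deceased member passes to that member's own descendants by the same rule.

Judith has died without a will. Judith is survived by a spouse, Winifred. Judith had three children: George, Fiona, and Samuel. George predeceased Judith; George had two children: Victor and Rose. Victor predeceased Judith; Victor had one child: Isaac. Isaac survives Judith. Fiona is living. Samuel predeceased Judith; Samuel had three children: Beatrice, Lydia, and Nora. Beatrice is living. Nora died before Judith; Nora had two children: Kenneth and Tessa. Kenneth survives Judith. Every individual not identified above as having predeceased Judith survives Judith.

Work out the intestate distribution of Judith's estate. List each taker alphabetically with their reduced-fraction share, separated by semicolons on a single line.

Beatrice 2/45; Fiona 2/15; Isaac 1/15; Kenneth 1/45; Lydia 2/45; Rose 1/15; Tessa 1/45; Winifred 3/5

Winifred, as surviving spouse, takes 3/5.
The remaining 2/5 passes to Judith's descendants per stirpes.
The 2/5 is divided into 3 equal shares of 2/15 among George, Fiona, Samuel.
George predeceased; the 2/15 allotted to George's branch passes to George's issue by representation.
The 2/15 is divided into 2 equal shares of 1/15 among Victor, Rose.
Victor predeceased; the 1/15 allotted to Victor's branch passes to Victor's issue by representation.
Isaac is the sole taker at this level and receives the full 1/15.
Rose is living and takes 1/15.
Fiona is living and takes 2/15.
Samuel predeceased; the 2/15 allotted to Samuel's branch passes to Samuel's issue by representation.
The 2/15 is divided into 3 equal shares of 2/45 among Beatrice, Lydia, Nora.
Beatrice is living and takes 2/45.
Lydia is living and takes 2/45.
Nora predeceased; the 2/45 allotted to Nora's branch passes to Nora's issue by representation.
The 2/45 is divided into 2 equal shares of 1/45 among Kenneth, Tessa.
Kenneth is living and takes 1/45.
Tessa is living and takes 1/45.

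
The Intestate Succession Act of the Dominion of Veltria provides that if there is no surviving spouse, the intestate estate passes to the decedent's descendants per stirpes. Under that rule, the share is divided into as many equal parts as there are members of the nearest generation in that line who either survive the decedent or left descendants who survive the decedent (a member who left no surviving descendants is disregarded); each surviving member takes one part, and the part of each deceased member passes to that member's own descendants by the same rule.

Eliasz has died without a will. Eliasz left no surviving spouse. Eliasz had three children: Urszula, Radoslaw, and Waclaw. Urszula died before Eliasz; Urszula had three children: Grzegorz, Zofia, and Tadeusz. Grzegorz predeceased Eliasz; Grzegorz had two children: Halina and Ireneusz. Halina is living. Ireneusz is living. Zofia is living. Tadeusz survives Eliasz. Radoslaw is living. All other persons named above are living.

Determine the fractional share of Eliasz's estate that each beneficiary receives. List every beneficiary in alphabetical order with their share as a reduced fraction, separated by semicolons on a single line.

Halina 1/18; Ireneusz 1/18; Radoslaw 1/3; Tadeusz 1/9; Waclaw 1/3; Zofia 1/9

There is no surviving spouse, so the entire estate passes to Eliasz's descendants per stirpes.
The estate is divided into 3 equal shares of 1/3 among Urszula, Radoslaw, Waclaw.
Urszula predeceased; the 1/3 allotted to Urszula's branch passes to Urszula's issue by representation.
The 1/3 is divided into 3 equal shares of 1/9 among Grzegorz, Zofia, Tadeusz.
Grzegorz predeceased; the 1/9 allotted to Grzegorz's branch passes to Grzegorz's issue by representation.
The 1/9 is divided into 2 equal shares of 1/18 among Halina, Ireneusz.
Halina is living and takes 1/18.
Ireneusz is living and takes 1/18.
Zofia is living and takes 1/9.
Tadeusz is living and takes 1/9.
Radoslaw is living and takes 1/3.
Waclaw is living and takes 1/3.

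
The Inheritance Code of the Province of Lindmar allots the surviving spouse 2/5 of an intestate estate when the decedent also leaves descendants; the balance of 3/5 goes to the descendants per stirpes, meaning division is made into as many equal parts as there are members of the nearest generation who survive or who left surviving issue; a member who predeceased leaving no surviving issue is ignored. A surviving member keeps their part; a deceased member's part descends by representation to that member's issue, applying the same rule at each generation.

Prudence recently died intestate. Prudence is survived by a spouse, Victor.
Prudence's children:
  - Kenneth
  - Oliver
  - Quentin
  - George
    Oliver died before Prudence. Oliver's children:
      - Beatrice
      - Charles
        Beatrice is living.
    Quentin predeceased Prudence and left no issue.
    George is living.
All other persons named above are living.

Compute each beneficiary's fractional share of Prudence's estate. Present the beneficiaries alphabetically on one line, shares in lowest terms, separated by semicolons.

Beatrice 1/10; Charles 1/10; George 1/5; Kenneth 1/5; Victor 2/5

Victor, as surviving spouse, takes 2/5.
The remaining 3/5 passes to Prudence's descendants per stirpes.
Quentin left no surviving issue, so that branch lapses and is disregarded.
The 3/5 is divided into 3 equal shares of 1/5 among Kenneth, Oliver, George.
Kenneth is living and takes 1/5.
Oliver predeceased; the 1/5 allotted to Oliver's branch passes to Oliver's issue by representation.
The 1/5 is divided into 2 equal shares of 1/10 among Beatrice, Charles.
Beatrice is living and takes 1/10.
Charles is living and takes 1/10.
George is living and takes 1/5.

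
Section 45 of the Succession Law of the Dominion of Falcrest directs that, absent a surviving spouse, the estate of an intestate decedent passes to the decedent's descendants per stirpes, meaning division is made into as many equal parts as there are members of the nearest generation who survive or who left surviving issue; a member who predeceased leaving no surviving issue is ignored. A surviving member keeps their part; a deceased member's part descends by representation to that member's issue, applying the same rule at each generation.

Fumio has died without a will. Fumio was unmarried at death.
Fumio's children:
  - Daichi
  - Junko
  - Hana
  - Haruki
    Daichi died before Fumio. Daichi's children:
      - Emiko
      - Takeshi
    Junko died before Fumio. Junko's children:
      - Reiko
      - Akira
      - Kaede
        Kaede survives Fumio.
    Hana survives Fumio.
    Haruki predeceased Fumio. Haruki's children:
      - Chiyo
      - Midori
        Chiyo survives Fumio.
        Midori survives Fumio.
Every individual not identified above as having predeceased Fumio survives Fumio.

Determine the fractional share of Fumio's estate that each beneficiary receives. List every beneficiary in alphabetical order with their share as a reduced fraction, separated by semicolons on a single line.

Akira 1/12; Chiyo 1/8; Emiko 1/8; Hana 1/4; Kaede 1/12; Midori 1/8; Reiko 1/12; Takeshi 1/8

There is no surviving spouse, so the entire estate passes to Fumio's descendants per stirpes.
The estate is divided into 4 equal shares of 1/4 among Daichi, Junko, Hana, Haruki.
Daichi predeceased; the 1/4 allotted to Daichi's branch passes to Daichi's issue by representation.
The 1/4 is divided into 2 equal shares of 1/8 among Emiko, Takeshi.
Emiko is living and takes 1/8.
Takeshi is living and takes 1/8.
Junko predeceased; the 1/4 allotted to Junko's branch passes to Junko's issue by representation.
The 1/4 is divided into 3 equal shares of 1/12 among Reiko, Akira, Kaede.
Reiko is living and takes 1/12.
Akira is living and takes 1/12.
Kaede is living and takes 1/12.
Hana is living and takes 1/4.
Haruki predeceased; the 1/4 allotted to Haruki's branch passes to Haruki's issue by representation.
The 1/4 is divided into 2 equal shares of 1/8 among Chiyo, Midori.
Chiyo is living and takes 1/8.
Midori is living and takes 1/8.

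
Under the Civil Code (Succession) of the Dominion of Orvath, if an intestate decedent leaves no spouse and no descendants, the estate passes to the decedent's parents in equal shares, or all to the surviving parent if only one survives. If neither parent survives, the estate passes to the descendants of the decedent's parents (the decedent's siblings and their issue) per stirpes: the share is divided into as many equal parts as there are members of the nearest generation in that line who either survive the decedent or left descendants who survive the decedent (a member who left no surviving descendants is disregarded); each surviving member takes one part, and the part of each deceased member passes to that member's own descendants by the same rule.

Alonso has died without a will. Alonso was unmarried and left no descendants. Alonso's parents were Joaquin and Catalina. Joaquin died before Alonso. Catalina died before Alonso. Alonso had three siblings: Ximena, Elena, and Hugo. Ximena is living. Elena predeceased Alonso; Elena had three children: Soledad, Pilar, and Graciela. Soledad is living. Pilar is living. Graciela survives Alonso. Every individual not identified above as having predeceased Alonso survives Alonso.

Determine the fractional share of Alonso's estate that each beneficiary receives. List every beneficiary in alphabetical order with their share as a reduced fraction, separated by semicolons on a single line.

Neither parent survives and there are no descendants, so the estate passes to Alonso's siblings and their issue per stirpes.
The estate is divided into 3 equal shares of 1/3 among Ximena, Elena, Hugo.
Ximena is living and takes 1/3.
Elena predeceased; the 1/3 allotted to Elena's branch passes to Elena's issue by representation.
The 1/3 is divided into 3 equal shares of 1/9 among Soledad, Pilar, Graciela.
Soledad is living and takes 1/9.
Pilar is living and takes 1/9.
Graciela is living and takes 1/9.
Hugo is living and takes 1/3.

Graciela 1/9; Hugo 1/3; Pilar 1/9; Soledad 1/9; Ximena 1/3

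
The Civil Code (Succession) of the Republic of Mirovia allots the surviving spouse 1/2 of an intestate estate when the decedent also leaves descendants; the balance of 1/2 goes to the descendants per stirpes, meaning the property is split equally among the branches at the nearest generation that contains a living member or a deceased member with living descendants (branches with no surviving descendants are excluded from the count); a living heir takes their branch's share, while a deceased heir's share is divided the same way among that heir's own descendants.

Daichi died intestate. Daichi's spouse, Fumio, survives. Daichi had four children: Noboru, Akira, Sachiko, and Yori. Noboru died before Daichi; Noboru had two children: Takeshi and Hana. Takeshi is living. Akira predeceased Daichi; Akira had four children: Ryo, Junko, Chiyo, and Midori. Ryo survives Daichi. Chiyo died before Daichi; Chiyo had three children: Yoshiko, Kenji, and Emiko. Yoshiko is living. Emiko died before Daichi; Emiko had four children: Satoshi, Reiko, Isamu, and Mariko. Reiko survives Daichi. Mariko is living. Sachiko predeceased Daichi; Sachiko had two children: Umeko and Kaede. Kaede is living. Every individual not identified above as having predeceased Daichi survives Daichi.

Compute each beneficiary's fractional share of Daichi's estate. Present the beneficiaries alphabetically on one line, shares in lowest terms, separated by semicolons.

Fumio, as surviving spouse, takes 1/2.
The remaining 1/2 passes to Daichi's descendants per stirpes.
The 1/2 is divided into 4 equal shares of 1/8 among Noboru, Akira, Sachiko, Yori.
Noboru predeceased; the 1/8 allotted to Noboru's branch passes to Noboru's issue by representation.
The 1/8 is divided into 2 equal shares of 1/16 among Takeshi, Hana.
Takeshi is living and takes 1/16.
Hana is living and takes 1/16.
Akira predeceased; the 1/8 allotted to Akira's branch passes to Akira's issue by representation.
The 1/8 is divided into 4 equal shares of 1/32 among Ryo, Junko, Chiyo, Midori.
Ryo is living and takes 1/32.
Junko is living and takes 1/32.
Chiyo predeceased; the 1/32 allotted to Chiyo's branch passes to Chiyo's issue by representation.
The 1/32 is divided into 3 equal shares of 1/96 among Yoshiko, Kenji, Emiko.
Yoshiko is living and takes 1/96.
Kenji is living and takes 1/96.
Emiko predeceased; the 1/96 allotted to Emiko's branch passes to Emiko's issue by representation.
The 1/96 is divided into 4 equal shares of 1/384 among Satoshi, Reiko, Isamu, Mariko.
Satoshi is living and takes 1/384.
Reiko is living and takes 1/384.
Isamu is living and takes 1/384.
Mariko is living and takes 1/384.
Midori is living and takes 1/32.
Sachiko predeceased; the 1/8 allotted to Sachiko's branch passes to Sachiko's issue by representation.
The 1/8 is divided into 2 equal shares of 1/16 among Umeko, Kaede.
Umeko is living and takes 1/16.
Kaede is living and takes 1/16.
Yori is living and takes 1/8.

Fumio 1/2; Hana 1/16; Isamu 1/384; Junko 1/32; Kaede 1/16; Kenji 1/96; Mariko 1/384; Midori 1/32; Reiko 1/384; Ryo 1/32; Satoshi 1/384; Takeshi 1/16; Umeko 1/16; Yori 1/8; Yoshiko 1/96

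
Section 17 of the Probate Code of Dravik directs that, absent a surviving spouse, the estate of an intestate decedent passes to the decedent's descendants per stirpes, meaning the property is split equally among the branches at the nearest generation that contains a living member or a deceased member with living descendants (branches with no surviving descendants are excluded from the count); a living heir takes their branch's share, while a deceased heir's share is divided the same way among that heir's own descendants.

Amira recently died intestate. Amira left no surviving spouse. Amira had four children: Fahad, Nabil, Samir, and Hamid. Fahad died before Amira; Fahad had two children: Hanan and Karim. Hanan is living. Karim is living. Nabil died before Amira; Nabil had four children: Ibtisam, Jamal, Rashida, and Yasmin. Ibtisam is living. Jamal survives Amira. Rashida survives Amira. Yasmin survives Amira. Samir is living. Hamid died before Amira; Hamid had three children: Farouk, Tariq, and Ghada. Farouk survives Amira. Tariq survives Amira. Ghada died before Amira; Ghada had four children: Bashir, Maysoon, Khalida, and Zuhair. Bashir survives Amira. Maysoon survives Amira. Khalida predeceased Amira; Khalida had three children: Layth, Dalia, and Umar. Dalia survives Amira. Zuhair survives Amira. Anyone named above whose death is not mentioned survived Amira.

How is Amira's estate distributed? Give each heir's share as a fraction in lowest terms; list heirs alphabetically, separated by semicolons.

There is no surviving spouse, so the entire estate passes to Amira's descendants per stirpes.
The estate is divided into 4 equal shares of 1/4 among Fahad, Nabil, Samir, Hamid.
Fahad predeceased; the 1/4 allotted to Fahad's branch passes to Fahad's issue by representation.
The 1/4 is divided into 2 equal shares of 1/8 among Hanan, Karim.
Hanan is living and takes 1/8.
Karim is living and takes 1/8.
Nabil predeceased; the 1/4 allotted to Nabil's branch passes to Nabil's issue by representation.
The 1/4 is divided into 4 equal shares of 1/16 among Ibtisam, Jamal, Rashida, Yasmin.
Ibtisam is living and takes 1/16.
Jamal is living and takes 1/16.
Rashida is living and takes 1/16.
Yasmin is living and takes 1/16.
Samir is living and takes 1/4.
Hamid predeceased; the 1/4 allotted to Hamid's branch passes to Hamid's issue by representation.
The 1/4 is divided into 3 equal shares of 1/12 among Farouk, Tariq, Ghada.
Farouk is living and takes 1/12.
Tariq is living and takes 1/12.
Ghada predeceased; the 1/12 allotted to Ghada's branch passes to Ghada's issue by representation.
The 1/12 is divided into 4 equal shares of 1/48 among Bashir, Maysoon, Khalida, Zuhair.
Bashir is living and takes 1/48.
Maysoon is living and takes 1/48.
Khalida predeceased; the 1/48 allotted to Khalida's branch passes to Khalida's issue by representation.
The 1/48 is divided into 3 equal shares of 1/144 among Layth, Dalia, Umar.
Layth is living and takes 1/144.
Dalia is living and takes 1/144.
Umar is living and takes 1/144.
Zuhair is living and takes 1/48.

Bashir 1/48; Dalia 1/144; Farouk 1/12; Hanan 1/8; Ibtisam 1/16; Jamal 1/16; Karim 1/8; Layth 1/144; Maysoon 1/48; Rashida 1/16; Samir 1/4; Tariq 1/12; Umar 1/144; Yasmin 1/16; Zuhair 1/48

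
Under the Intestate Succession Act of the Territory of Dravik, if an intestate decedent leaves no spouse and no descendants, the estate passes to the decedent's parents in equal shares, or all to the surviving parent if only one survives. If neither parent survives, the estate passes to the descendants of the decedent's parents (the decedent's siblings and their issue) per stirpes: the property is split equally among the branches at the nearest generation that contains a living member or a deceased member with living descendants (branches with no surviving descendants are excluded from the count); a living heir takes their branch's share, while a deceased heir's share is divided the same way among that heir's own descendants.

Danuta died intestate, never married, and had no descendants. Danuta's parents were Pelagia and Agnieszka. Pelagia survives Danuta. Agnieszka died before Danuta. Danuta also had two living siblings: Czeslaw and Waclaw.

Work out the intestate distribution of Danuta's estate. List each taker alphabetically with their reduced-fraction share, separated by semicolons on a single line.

Only one parent, Pelagia, survives, so Pelagia takes the entire estate. The siblings take nothing because a surviving parent has priority.

Pelagia 1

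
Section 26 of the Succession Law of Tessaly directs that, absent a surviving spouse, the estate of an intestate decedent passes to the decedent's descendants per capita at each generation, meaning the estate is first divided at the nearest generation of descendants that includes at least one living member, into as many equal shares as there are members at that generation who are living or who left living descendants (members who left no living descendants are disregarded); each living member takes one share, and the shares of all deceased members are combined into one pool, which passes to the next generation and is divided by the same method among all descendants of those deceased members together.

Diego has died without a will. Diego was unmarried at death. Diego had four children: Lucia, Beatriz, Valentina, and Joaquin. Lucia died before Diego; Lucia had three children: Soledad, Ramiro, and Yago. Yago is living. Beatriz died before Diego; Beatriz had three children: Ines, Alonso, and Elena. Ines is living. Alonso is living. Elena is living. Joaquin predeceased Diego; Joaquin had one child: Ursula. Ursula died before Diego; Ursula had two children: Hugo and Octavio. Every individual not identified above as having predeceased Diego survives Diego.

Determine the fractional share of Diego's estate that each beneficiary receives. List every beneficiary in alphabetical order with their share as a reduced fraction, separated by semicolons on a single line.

There is no surviving spouse, so the entire estate passes to Diego's descendants per capita at each generation.
At generation 1 (Lucia, Beatriz, Valentina, Joaquin) there are 4 shares of (1)/4 = 1/4 each.
Living: Valentina — each takes 1/4.
Deceased: Lucia, Beatriz, and Joaquin. Their combined 3/4 is pooled and carried to generation 2.
At generation 2 (Soledad, Ramiro, Yago, Ines, Alonso, Elena, Ursula) there are 7 shares of (3/4)/7 = 3/28 each.
Living: Soledad, Ramiro, Yago, Ines, Alonso, and Elena — each takes 3/28.
Deceased: Ursula. That 3/28 share is carried to generation 3.
At generation 3 (Hugo, Octavio) there are 2 shares of (3/28)/2 = 3/56 each.
Living: Hugo and Octavio — each takes 3/56.

Alonso 3/28; Elena 3/28; Hugo 3/56; Ines 3/28; Octavio 3/56; Ramiro 3/28; Soledad 3/28; Valentina 1/4; Yago 3/28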